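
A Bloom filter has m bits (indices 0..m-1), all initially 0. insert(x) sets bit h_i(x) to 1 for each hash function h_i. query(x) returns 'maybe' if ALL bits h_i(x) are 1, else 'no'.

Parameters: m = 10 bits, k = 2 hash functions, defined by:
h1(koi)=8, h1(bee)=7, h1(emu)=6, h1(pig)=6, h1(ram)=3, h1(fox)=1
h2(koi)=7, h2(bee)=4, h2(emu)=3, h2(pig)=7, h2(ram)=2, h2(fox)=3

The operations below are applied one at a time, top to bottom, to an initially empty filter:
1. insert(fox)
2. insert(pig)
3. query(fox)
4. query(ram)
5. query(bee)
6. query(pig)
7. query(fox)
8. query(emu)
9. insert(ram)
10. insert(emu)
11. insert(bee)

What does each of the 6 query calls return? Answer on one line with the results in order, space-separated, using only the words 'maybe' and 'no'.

Start: bits=0000000000
Op 1: insert fox -> sets bits 1 3 -> bits=0101000000
Op 2: insert pig -> sets bits 6 7 -> bits=0101001100
Op 3: query fox -> checks bit1=1, bit3=1 (all 1) -> maybe
Op 4: query ram -> checks bit2=0, bit3=1 (has a 0) -> no
Op 5: query bee -> checks bit4=0, bit7=1 (has a 0) -> no
Op 6: query pig -> checks bit6=1, bit7=1 (all 1) -> maybe
Op 7: query fox -> checks bit1=1, bit3=1 (all 1) -> maybe
Op 8: query emu -> checks bit3=1, bit6=1 (all 1) -> maybe
Op 9: insert ram -> sets bits 2 3 -> bits=0111001100
Op 10: insert emu -> sets bits 3 6 -> bits=0111001100
Op 11: insert bee -> sets bits 4 7 -> bits=0111101100
Query results in order: maybe no no maybe maybe maybe

Answer: maybe no no maybe maybe maybe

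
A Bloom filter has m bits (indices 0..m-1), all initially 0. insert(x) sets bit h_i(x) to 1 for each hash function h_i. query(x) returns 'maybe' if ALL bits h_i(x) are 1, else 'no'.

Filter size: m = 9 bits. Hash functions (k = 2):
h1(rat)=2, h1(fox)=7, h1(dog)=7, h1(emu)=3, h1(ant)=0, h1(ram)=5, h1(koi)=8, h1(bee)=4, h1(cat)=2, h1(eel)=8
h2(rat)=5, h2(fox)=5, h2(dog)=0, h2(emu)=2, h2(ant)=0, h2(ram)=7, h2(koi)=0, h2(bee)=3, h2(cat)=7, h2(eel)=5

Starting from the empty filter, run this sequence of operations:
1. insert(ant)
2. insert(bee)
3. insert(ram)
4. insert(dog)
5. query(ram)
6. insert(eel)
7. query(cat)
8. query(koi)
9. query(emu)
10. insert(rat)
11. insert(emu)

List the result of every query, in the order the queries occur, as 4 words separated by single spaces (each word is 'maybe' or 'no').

Start: bits=000000000
Op 1: insert ant -> sets bits 0 -> bits=100000000
Op 2: insert bee -> sets bits 3 4 -> bits=100110000
Op 3: insert ram -> sets bits 5 7 -> bits=100111010
Op 4: insert dog -> sets bits 0 7 -> bits=100111010
Op 5: query ram -> checks bit5=1, bit7=1 (all 1) -> maybe
Op 6: insert eel -> sets bits 5 8 -> bits=100111011
Op 7: query cat -> checks bit2=0, bit7=1 (has a 0) -> no
Op 8: query koi -> checks bit0=1, bit8=1 (all 1) -> maybe
Op 9: query emu -> checks bit2=0, bit3=1 (has a 0) -> no
Op 10: insert rat -> sets bits 2 5 -> bits=101111011
Op 11: insert emu -> sets bits 2 3 -> bits=101111011
Query results in order: maybe no maybe no

Answer: maybe no maybe no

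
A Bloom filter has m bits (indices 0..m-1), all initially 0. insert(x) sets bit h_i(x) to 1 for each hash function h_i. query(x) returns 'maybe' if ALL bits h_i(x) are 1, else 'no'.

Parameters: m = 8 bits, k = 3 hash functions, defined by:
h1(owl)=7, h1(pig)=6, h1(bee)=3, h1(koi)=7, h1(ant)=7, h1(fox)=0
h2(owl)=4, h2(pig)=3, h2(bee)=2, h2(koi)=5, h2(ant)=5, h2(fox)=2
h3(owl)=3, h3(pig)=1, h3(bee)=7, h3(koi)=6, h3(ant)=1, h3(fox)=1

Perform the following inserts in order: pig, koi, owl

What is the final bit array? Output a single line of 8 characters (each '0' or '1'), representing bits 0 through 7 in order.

Answer: 01011111

Derivation:
Start: bits=00000000
After insert 'pig': sets bits 1 3 6 -> bits=01010010
After insert 'koi': sets bits 5 6 7 -> bits=01010111
After insert 'owl': sets bits 3 4 7 -> bits=01011111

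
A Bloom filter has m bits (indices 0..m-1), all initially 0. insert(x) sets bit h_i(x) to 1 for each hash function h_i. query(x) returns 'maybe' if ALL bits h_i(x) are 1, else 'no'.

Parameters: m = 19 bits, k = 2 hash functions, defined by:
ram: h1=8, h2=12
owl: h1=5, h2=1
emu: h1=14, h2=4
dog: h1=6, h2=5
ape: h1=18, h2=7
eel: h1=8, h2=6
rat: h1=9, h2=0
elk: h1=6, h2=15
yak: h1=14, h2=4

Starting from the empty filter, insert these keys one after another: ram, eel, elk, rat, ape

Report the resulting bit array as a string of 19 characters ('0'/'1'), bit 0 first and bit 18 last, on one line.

Start: bits=0000000000000000000
After insert 'ram': sets bits 8 12 -> bits=0000000010001000000
After insert 'eel': sets bits 6 8 -> bits=0000001010001000000
After insert 'elk': sets bits 6 15 -> bits=0000001010001001000
After insert 'rat': sets bits 0 9 -> bits=1000001011001001000
After insert 'ape': sets bits 7 18 -> bits=1000001111001001001

Answer: 1000001111001001001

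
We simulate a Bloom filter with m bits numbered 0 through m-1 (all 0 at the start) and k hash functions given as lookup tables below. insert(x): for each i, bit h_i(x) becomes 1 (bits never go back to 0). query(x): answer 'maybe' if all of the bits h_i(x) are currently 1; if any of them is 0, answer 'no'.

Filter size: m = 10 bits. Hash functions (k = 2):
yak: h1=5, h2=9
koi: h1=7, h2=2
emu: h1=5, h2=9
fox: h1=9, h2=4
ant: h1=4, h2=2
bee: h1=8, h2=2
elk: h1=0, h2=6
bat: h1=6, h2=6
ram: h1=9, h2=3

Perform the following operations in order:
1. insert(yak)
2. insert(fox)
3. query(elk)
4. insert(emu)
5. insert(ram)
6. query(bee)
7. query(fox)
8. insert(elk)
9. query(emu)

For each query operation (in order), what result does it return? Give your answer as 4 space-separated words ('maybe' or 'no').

Start: bits=0000000000
Op 1: insert yak -> sets bits 5 9 -> bits=0000010001
Op 2: insert fox -> sets bits 4 9 -> bits=0000110001
Op 3: query elk -> checks bit0=0, bit6=0 (has a 0) -> no
Op 4: insert emu -> sets bits 5 9 -> bits=0000110001
Op 5: insert ram -> sets bits 3 9 -> bits=0001110001
Op 6: query bee -> checks bit2=0, bit8=0 (has a 0) -> no
Op 7: query fox -> checks bit4=1, bit9=1 (all 1) -> maybe
Op 8: insert elk -> sets bits 0 6 -> bits=1001111001
Op 9: query emu -> checks bit5=1, bit9=1 (all 1) -> maybe
Query results in order: no no maybe maybe

Answer: no no maybe maybe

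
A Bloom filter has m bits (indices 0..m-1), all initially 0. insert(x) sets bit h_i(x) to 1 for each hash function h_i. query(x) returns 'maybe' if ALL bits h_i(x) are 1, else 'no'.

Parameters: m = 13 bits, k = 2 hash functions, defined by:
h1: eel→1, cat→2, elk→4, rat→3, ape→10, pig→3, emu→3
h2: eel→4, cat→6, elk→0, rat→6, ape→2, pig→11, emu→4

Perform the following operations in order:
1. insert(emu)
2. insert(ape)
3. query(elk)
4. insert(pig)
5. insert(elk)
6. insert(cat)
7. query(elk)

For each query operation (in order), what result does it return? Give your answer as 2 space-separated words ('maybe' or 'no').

Answer: no maybe

Derivation:
Start: bits=0000000000000
Op 1: insert emu -> sets bits 3 4 -> bits=0001100000000
Op 2: insert ape -> sets bits 2 10 -> bits=0011100000100
Op 3: query elk -> checks bit0=0, bit4=1 (has a 0) -> no
Op 4: insert pig -> sets bits 3 11 -> bits=0011100000110
Op 5: insert elk -> sets bits 0 4 -> bits=1011100000110
Op 6: insert cat -> sets bits 2 6 -> bits=1011101000110
Op 7: query elk -> checks bit0=1, bit4=1 (all 1) -> maybe
Query results in order: no maybe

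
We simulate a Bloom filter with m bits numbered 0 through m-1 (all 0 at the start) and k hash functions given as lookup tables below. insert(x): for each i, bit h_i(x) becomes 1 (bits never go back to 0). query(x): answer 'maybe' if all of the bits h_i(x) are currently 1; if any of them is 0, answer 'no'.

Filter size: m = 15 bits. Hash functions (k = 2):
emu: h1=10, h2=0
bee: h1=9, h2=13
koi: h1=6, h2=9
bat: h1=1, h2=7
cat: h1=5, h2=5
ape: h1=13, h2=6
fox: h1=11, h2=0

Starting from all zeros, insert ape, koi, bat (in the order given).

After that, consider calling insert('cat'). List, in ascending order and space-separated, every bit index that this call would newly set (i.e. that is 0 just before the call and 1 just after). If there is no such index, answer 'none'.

Answer: 5

Derivation:
Start: bits=000000000000000
After insert 'ape': sets bits 6 13 -> bits=000000100000010
After insert 'koi': sets bits 6 9 -> bits=000000100100010
After insert 'bat': sets bits 1 7 -> bits=010000110100010
insert 'cat' would touch bits 5; currently bit5=0
Bits that are 0 among those (would change 0->1): 5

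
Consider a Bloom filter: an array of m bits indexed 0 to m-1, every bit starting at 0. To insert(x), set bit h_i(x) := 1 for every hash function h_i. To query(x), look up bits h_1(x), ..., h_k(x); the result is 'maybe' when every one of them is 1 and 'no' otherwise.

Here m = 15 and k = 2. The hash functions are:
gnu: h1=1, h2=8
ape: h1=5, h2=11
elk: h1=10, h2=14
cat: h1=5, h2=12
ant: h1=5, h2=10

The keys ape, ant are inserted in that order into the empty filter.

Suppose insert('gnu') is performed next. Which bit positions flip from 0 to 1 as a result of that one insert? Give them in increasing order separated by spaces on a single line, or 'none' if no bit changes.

Answer: 1 8

Derivation:
Start: bits=000000000000000
After insert 'ape': sets bits 5 11 -> bits=000001000001000
After insert 'ant': sets bits 5 10 -> bits=000001000011000
insert 'gnu' would touch bits 1 8; currently bit1=0, bit8=0
Bits that are 0 among those (would change 0->1): 1 8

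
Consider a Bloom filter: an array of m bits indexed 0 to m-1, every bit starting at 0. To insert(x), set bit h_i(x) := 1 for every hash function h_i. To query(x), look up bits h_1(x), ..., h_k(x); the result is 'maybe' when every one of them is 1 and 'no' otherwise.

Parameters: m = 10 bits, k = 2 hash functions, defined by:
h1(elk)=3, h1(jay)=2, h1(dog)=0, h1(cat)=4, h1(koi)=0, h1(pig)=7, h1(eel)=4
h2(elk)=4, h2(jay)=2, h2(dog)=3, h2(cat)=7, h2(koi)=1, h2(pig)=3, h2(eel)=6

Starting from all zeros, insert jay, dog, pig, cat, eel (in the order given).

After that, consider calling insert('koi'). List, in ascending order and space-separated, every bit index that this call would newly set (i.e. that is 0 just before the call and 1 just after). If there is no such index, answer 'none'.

Answer: 1

Derivation:
Start: bits=0000000000
After insert 'jay': sets bits 2 -> bits=0010000000
After insert 'dog': sets bits 0 3 -> bits=1011000000
After insert 'pig': sets bits 3 7 -> bits=1011000100
After insert 'cat': sets bits 4 7 -> bits=1011100100
After insert 'eel': sets bits 4 6 -> bits=1011101100
insert 'koi' would touch bits 0 1; currently bit0=1, bit1=0
Bits that are 0 among those (would change 0->1): 1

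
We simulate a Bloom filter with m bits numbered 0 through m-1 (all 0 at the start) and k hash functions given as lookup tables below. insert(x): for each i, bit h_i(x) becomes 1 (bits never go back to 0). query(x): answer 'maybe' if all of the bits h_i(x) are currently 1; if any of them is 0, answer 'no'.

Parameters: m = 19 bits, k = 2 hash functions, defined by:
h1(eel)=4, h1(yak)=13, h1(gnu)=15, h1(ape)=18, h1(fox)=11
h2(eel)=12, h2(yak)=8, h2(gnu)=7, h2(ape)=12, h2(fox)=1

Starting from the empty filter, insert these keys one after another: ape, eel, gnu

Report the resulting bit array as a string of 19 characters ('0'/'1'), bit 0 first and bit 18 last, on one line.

Start: bits=0000000000000000000
After insert 'ape': sets bits 12 18 -> bits=0000000000001000001
After insert 'eel': sets bits 4 12 -> bits=0000100000001000001
After insert 'gnu': sets bits 7 15 -> bits=0000100100001001001

Answer: 0000100100001001001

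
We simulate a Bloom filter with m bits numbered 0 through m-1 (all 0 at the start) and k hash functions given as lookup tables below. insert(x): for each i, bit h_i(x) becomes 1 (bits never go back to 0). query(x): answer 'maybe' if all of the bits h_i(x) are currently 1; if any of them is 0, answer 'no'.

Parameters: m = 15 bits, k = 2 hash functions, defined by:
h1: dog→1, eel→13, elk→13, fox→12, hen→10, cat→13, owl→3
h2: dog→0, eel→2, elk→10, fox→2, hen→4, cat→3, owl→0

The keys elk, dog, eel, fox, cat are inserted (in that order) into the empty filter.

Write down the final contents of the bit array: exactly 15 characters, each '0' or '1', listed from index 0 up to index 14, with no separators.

Answer: 111100000010110

Derivation:
Start: bits=000000000000000
After insert 'elk': sets bits 10 13 -> bits=000000000010010
After insert 'dog': sets bits 0 1 -> bits=110000000010010
After insert 'eel': sets bits 2 13 -> bits=111000000010010
After insert 'fox': sets bits 2 12 -> bits=111000000010110
After insert 'cat': sets bits 3 13 -> bits=111100000010110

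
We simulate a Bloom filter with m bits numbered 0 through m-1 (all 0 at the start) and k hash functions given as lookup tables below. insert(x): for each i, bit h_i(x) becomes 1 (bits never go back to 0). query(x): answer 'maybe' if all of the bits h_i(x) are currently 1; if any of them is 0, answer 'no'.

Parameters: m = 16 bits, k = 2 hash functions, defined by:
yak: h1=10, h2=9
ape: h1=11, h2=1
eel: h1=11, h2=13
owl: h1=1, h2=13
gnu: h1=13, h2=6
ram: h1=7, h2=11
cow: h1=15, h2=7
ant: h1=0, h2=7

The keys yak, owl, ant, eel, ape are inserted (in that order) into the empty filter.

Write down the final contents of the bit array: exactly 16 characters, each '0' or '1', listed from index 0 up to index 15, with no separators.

Answer: 1100000101110100

Derivation:
Start: bits=0000000000000000
After insert 'yak': sets bits 9 10 -> bits=0000000001100000
After insert 'owl': sets bits 1 13 -> bits=0100000001100100
After insert 'ant': sets bits 0 7 -> bits=1100000101100100
After insert 'eel': sets bits 11 13 -> bits=1100000101110100
After insert 'ape': sets bits 1 11 -> bits=1100000101110100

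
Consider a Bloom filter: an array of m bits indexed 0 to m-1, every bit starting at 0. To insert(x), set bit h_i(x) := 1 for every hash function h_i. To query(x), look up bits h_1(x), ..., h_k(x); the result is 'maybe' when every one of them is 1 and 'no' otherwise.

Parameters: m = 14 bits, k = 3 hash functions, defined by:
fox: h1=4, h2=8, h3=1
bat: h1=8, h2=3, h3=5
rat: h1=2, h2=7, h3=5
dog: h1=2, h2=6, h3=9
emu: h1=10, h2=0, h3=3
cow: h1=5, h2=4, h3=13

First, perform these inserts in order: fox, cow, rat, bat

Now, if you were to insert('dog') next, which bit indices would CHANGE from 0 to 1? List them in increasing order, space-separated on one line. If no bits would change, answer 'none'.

Answer: 6 9

Derivation:
Start: bits=00000000000000
After insert 'fox': sets bits 1 4 8 -> bits=01001000100000
After insert 'cow': sets bits 4 5 13 -> bits=01001100100001
After insert 'rat': sets bits 2 5 7 -> bits=01101101100001
After insert 'bat': sets bits 3 5 8 -> bits=01111101100001
insert 'dog' would touch bits 2 6 9; currently bit2=1, bit6=0, bit9=0
Bits that are 0 among those (would change 0->1): 6 9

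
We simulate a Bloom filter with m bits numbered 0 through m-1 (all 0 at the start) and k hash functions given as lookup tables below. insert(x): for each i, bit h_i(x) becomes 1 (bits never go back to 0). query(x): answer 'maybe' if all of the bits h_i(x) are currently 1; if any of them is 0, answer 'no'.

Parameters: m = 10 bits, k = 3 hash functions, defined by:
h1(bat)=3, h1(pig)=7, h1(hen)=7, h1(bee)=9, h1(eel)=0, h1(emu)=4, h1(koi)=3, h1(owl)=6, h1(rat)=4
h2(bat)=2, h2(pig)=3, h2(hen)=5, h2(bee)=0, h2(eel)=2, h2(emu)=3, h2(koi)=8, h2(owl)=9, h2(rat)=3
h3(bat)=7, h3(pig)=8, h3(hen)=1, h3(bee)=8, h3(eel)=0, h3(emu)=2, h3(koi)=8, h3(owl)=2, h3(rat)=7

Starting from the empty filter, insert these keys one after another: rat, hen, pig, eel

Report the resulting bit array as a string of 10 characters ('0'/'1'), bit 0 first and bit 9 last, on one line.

Answer: 1111110110

Derivation:
Start: bits=0000000000
After insert 'rat': sets bits 3 4 7 -> bits=0001100100
After insert 'hen': sets bits 1 5 7 -> bits=0101110100
After insert 'pig': sets bits 3 7 8 -> bits=0101110110
After insert 'eel': sets bits 0 2 -> bits=1111110110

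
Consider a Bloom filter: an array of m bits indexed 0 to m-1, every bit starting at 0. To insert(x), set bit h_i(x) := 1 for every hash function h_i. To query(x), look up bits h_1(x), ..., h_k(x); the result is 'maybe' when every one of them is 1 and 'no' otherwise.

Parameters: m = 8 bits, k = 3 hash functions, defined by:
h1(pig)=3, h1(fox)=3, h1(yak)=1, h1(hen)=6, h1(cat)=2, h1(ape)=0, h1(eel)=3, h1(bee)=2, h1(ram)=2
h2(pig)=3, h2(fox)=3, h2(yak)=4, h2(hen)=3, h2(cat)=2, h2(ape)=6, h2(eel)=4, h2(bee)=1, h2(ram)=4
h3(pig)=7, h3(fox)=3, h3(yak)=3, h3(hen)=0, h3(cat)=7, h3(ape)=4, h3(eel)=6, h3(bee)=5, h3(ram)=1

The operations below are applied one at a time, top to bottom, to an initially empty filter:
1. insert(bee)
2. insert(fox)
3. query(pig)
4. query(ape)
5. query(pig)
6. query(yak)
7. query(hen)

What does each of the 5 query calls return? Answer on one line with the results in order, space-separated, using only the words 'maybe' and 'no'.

Start: bits=00000000
Op 1: insert bee -> sets bits 1 2 5 -> bits=01100100
Op 2: insert fox -> sets bits 3 -> bits=01110100
Op 3: query pig -> checks bit3=1, bit7=0 (has a 0) -> no
Op 4: query ape -> checks bit0=0, bit4=0, bit6=0 (has a 0) -> no
Op 5: query pig -> checks bit3=1, bit7=0 (has a 0) -> no
Op 6: query yak -> checks bit1=1, bit3=1, bit4=0 (has a 0) -> no
Op 7: query hen -> checks bit0=0, bit3=1, bit6=0 (has a 0) -> no
Query results in order: no no no no no

Answer: no no no no no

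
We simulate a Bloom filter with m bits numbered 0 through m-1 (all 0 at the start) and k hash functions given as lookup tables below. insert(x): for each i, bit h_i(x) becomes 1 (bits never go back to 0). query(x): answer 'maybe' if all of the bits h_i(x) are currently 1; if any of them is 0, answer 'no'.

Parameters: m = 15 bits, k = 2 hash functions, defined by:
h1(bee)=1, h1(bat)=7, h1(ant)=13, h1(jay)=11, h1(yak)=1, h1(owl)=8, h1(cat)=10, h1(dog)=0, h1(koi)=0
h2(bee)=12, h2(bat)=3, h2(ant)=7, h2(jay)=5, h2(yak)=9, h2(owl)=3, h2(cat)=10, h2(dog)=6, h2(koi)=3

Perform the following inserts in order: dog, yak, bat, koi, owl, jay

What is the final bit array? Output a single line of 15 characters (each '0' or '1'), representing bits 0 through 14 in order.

Answer: 110101111101000

Derivation:
Start: bits=000000000000000
After insert 'dog': sets bits 0 6 -> bits=100000100000000
After insert 'yak': sets bits 1 9 -> bits=110000100100000
After insert 'bat': sets bits 3 7 -> bits=110100110100000
After insert 'koi': sets bits 0 3 -> bits=110100110100000
After insert 'owl': sets bits 3 8 -> bits=110100111100000
After insert 'jay': sets bits 5 11 -> bits=110101111101000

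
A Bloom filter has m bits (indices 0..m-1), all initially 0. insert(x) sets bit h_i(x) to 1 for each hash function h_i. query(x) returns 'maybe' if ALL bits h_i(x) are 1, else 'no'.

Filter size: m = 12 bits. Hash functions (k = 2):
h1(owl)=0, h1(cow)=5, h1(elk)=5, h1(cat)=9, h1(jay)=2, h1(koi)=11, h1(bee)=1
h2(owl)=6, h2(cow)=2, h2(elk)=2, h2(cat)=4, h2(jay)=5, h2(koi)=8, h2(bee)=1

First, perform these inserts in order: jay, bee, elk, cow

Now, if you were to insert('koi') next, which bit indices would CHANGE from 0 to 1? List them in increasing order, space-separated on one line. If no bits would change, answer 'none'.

Answer: 8 11

Derivation:
Start: bits=000000000000
After insert 'jay': sets bits 2 5 -> bits=001001000000
After insert 'bee': sets bits 1 -> bits=011001000000
After insert 'elk': sets bits 2 5 -> bits=011001000000
After insert 'cow': sets bits 2 5 -> bits=011001000000
insert 'koi' would touch bits 8 11; currently bit8=0, bit11=0
Bits that are 0 among those (would change 0->1): 8 11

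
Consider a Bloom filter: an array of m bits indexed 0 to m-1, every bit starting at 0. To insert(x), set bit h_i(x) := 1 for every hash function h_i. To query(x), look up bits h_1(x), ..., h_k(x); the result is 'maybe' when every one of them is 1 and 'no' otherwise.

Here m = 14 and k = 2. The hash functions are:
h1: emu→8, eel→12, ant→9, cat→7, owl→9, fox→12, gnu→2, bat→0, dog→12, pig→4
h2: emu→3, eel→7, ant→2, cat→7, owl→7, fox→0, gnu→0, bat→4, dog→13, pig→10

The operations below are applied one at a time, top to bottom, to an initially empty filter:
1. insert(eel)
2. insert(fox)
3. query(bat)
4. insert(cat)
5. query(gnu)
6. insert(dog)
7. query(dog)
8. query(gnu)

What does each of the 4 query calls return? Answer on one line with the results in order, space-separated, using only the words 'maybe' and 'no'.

Start: bits=00000000000000
Op 1: insert eel -> sets bits 7 12 -> bits=00000001000010
Op 2: insert fox -> sets bits 0 12 -> bits=10000001000010
Op 3: query bat -> checks bit0=1, bit4=0 (has a 0) -> no
Op 4: insert cat -> sets bits 7 -> bits=10000001000010
Op 5: query gnu -> checks bit0=1, bit2=0 (has a 0) -> no
Op 6: insert dog -> sets bits 12 13 -> bits=10000001000011
Op 7: query dog -> checks bit12=1, bit13=1 (all 1) -> maybe
Op 8: query gnu -> checks bit0=1, bit2=0 (has a 0) -> no
Query results in order: no no maybe no

Answer: no no maybe no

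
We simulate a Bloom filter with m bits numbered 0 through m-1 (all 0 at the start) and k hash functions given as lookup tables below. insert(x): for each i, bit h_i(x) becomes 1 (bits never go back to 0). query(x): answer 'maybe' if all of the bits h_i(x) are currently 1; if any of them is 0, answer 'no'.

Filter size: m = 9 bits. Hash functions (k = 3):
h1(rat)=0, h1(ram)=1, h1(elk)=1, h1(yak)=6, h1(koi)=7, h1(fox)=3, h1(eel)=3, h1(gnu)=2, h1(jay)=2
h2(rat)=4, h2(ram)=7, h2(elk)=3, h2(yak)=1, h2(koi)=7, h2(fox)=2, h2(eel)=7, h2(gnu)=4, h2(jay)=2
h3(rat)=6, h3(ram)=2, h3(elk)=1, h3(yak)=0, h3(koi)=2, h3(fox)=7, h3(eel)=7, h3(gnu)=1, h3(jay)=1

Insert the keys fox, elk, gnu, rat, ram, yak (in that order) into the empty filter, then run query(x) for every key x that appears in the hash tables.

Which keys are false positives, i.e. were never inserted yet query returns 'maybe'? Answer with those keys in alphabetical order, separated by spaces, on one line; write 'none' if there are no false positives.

Start: bits=000000000
After insert 'fox': sets bits 2 3 7 -> bits=001100010
After insert 'elk': sets bits 1 3 -> bits=011100010
After insert 'gnu': sets bits 1 2 4 -> bits=011110010
After insert 'rat': sets bits 0 4 6 -> bits=111110110
After insert 'ram': sets bits 1 2 7 -> bits=111110110
After insert 'yak': sets bits 0 1 6 -> bits=111110110
Not inserted: eel jay koi — query each against bits=111110110:
query eel: checks bit3=1, bit7=1 (all 1) -> maybe => FALSE POSITIVE
query jay: checks bit1=1, bit2=1 (all 1) -> maybe => FALSE POSITIVE
query koi: checks bit2=1, bit7=1 (all 1) -> maybe => FALSE POSITIVE
False positives (alphabetical): eel jay koi

Answer: eel jay koi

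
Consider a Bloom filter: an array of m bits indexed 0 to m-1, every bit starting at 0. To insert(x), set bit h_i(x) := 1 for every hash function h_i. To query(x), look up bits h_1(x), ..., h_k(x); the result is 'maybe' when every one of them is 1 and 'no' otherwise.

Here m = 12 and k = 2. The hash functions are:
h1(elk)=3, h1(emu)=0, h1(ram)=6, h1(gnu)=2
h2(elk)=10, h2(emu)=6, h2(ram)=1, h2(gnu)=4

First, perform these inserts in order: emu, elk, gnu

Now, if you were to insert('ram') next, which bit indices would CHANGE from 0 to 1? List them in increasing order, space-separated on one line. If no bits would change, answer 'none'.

Start: bits=000000000000
After insert 'emu': sets bits 0 6 -> bits=100000100000
After insert 'elk': sets bits 3 10 -> bits=100100100010
After insert 'gnu': sets bits 2 4 -> bits=101110100010
insert 'ram' would touch bits 1 6; currently bit1=0, bit6=1
Bits that are 0 among those (would change 0->1): 1

Answer: 1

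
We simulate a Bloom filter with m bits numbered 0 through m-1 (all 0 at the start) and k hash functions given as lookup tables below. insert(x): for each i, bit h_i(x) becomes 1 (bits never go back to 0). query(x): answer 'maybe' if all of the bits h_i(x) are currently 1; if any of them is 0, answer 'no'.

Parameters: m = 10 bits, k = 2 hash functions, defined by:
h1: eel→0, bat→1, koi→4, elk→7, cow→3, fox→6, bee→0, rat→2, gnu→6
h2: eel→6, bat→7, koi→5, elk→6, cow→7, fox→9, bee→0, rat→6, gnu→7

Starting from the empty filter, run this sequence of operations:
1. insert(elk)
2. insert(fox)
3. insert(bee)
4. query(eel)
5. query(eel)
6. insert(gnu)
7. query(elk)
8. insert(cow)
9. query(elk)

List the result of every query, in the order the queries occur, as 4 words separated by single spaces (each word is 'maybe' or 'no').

Start: bits=0000000000
Op 1: insert elk -> sets bits 6 7 -> bits=0000001100
Op 2: insert fox -> sets bits 6 9 -> bits=0000001101
Op 3: insert bee -> sets bits 0 -> bits=1000001101
Op 4: query eel -> checks bit0=1, bit6=1 (all 1) -> maybe
Op 5: query eel -> checks bit0=1, bit6=1 (all 1) -> maybe
Op 6: insert gnu -> sets bits 6 7 -> bits=1000001101
Op 7: query elk -> checks bit6=1, bit7=1 (all 1) -> maybe
Op 8: insert cow -> sets bits 3 7 -> bits=1001001101
Op 9: query elk -> checks bit6=1, bit7=1 (all 1) -> maybe
Query results in order: maybe maybe maybe maybe

Answer: maybe maybe maybe maybe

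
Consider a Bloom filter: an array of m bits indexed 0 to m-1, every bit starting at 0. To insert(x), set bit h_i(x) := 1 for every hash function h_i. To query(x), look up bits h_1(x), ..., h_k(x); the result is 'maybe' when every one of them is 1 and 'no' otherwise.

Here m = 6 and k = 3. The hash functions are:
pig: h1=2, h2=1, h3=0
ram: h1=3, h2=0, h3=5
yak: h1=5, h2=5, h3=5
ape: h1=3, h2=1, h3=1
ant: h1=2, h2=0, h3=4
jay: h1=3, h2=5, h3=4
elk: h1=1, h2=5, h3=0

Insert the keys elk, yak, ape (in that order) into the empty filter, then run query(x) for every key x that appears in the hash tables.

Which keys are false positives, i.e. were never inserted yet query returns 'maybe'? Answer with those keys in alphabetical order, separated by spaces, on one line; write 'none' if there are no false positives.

Answer: ram

Derivation:
Start: bits=000000
After insert 'elk': sets bits 0 1 5 -> bits=110001
After insert 'yak': sets bits 5 -> bits=110001
After insert 'ape': sets bits 1 3 -> bits=110101
Not inserted: ant jay pig ram — query each against bits=110101:
query ant: checks bit0=1, bit2=0, bit4=0 (has a 0) -> no => not a false positive
query jay: checks bit3=1, bit4=0, bit5=1 (has a 0) -> no => not a false positive
query pig: checks bit0=1, bit1=1, bit2=0 (has a 0) -> no => not a false positive
query ram: checks bit0=1, bit3=1, bit5=1 (all 1) -> maybe => FALSE POSITIVE
False positives (alphabetical): ram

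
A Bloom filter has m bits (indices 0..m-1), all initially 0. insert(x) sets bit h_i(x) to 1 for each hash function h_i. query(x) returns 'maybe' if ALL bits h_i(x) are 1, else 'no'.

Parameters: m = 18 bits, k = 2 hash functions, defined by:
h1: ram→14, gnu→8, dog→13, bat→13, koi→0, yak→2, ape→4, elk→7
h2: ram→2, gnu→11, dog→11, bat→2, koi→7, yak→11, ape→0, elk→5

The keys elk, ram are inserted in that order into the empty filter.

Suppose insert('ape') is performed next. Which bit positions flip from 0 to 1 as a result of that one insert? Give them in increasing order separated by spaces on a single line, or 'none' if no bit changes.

Start: bits=000000000000000000
After insert 'elk': sets bits 5 7 -> bits=000001010000000000
After insert 'ram': sets bits 2 14 -> bits=001001010000001000
insert 'ape' would touch bits 0 4; currently bit0=0, bit4=0
Bits that are 0 among those (would change 0->1): 0 4

Answer: 0 4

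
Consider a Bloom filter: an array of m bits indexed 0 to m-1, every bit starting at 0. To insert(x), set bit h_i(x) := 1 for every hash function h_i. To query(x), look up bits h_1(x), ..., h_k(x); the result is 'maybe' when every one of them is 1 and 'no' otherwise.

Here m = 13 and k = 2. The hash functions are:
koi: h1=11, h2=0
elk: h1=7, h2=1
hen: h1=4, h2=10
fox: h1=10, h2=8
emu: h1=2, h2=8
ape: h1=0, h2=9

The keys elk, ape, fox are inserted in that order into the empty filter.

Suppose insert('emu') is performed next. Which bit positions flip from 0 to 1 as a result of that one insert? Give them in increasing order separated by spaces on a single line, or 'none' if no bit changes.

Start: bits=0000000000000
After insert 'elk': sets bits 1 7 -> bits=0100000100000
After insert 'ape': sets bits 0 9 -> bits=1100000101000
After insert 'fox': sets bits 8 10 -> bits=1100000111100
insert 'emu' would touch bits 2 8; currently bit2=0, bit8=1
Bits that are 0 among those (would change 0->1): 2

Answer: 2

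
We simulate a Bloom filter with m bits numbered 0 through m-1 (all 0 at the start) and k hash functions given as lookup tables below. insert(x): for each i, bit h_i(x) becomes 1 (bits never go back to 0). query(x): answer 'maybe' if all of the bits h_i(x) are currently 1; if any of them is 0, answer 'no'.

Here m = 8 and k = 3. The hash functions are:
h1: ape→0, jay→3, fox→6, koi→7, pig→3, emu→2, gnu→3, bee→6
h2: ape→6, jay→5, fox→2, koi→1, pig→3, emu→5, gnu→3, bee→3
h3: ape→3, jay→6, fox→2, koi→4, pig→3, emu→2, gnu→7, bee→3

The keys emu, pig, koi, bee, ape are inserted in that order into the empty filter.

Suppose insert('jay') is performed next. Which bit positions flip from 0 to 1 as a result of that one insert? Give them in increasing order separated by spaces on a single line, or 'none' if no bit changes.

Start: bits=00000000
After insert 'emu': sets bits 2 5 -> bits=00100100
After insert 'pig': sets bits 3 -> bits=00110100
After insert 'koi': sets bits 1 4 7 -> bits=01111101
After insert 'bee': sets bits 3 6 -> bits=01111111
After insert 'ape': sets bits 0 3 6 -> bits=11111111
insert 'jay' would touch bits 3 5 6; currently bit3=1, bit5=1, bit6=1
Bits that are 0 among those (would change 0->1): none

Answer: none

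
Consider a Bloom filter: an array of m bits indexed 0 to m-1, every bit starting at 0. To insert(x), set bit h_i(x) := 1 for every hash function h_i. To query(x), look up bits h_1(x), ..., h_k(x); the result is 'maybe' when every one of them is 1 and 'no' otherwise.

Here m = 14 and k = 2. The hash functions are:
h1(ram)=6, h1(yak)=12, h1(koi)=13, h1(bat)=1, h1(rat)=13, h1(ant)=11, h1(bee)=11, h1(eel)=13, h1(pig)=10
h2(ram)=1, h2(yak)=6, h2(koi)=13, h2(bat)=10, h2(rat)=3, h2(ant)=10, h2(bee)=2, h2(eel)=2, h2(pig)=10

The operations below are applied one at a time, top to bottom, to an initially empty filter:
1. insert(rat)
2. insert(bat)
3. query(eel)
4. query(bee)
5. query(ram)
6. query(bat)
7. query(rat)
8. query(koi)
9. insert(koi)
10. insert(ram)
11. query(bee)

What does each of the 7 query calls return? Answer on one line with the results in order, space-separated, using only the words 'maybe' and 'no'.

Start: bits=00000000000000
Op 1: insert rat -> sets bits 3 13 -> bits=00010000000001
Op 2: insert bat -> sets bits 1 10 -> bits=01010000001001
Op 3: query eel -> checks bit2=0, bit13=1 (has a 0) -> no
Op 4: query bee -> checks bit2=0, bit11=0 (has a 0) -> no
Op 5: query ram -> checks bit1=1, bit6=0 (has a 0) -> no
Op 6: query bat -> checks bit1=1, bit10=1 (all 1) -> maybe
Op 7: query rat -> checks bit3=1, bit13=1 (all 1) -> maybe
Op 8: query koi -> checks bit13=1 (all 1) -> maybe
Op 9: insert koi -> sets bits 13 -> bits=01010000001001
Op 10: insert ram -> sets bits 1 6 -> bits=01010010001001
Op 11: query bee -> checks bit2=0, bit11=0 (has a 0) -> no
Query results in order: no no no maybe maybe maybe no

Answer: no no no maybe maybe maybe no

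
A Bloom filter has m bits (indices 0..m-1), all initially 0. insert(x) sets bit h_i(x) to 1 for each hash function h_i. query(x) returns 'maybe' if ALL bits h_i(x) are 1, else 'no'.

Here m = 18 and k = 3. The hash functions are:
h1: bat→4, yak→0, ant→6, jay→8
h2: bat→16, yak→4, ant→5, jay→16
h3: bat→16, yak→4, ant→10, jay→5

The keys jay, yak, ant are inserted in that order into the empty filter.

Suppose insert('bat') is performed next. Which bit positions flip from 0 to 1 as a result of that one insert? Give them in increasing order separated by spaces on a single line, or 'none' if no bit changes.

Answer: none

Derivation:
Start: bits=000000000000000000
After insert 'jay': sets bits 5 8 16 -> bits=000001001000000010
After insert 'yak': sets bits 0 4 -> bits=100011001000000010
After insert 'ant': sets bits 5 6 10 -> bits=100011101010000010
insert 'bat' would touch bits 4 16; currently bit4=1, bit16=1
Bits that are 0 among those (would change 0->1): none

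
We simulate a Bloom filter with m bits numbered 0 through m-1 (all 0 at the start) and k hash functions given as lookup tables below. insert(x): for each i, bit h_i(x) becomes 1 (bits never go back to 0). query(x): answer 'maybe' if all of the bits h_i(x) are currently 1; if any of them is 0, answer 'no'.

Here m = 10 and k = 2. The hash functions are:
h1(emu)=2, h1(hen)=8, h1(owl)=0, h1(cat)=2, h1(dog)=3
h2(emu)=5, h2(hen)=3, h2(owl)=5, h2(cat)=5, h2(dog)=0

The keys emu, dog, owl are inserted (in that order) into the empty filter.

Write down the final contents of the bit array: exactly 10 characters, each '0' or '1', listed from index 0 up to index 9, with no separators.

Answer: 1011010000

Derivation:
Start: bits=0000000000
After insert 'emu': sets bits 2 5 -> bits=0010010000
After insert 'dog': sets bits 0 3 -> bits=1011010000
After insert 'owl': sets bits 0 5 -> bits=1011010000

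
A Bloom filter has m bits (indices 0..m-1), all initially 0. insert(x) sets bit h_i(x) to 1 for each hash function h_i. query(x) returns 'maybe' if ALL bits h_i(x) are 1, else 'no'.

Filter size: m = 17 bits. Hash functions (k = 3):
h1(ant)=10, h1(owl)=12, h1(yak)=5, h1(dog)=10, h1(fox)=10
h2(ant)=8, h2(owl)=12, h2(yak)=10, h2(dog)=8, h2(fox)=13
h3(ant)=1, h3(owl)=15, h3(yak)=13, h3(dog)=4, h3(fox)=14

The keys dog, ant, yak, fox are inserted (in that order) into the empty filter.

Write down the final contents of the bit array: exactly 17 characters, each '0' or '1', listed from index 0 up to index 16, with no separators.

Start: bits=00000000000000000
After insert 'dog': sets bits 4 8 10 -> bits=00001000101000000
After insert 'ant': sets bits 1 8 10 -> bits=01001000101000000
After insert 'yak': sets bits 5 10 13 -> bits=01001100101001000
After insert 'fox': sets bits 10 13 14 -> bits=01001100101001100

Answer: 01001100101001100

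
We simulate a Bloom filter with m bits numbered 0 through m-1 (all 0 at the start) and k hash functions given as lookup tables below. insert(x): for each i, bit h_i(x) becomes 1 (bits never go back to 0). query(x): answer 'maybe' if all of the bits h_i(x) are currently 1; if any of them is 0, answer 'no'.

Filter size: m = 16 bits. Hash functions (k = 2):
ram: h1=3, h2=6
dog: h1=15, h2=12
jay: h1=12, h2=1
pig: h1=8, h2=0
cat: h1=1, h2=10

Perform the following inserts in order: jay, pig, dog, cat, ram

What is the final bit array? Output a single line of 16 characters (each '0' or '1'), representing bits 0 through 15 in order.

Start: bits=0000000000000000
After insert 'jay': sets bits 1 12 -> bits=0100000000001000
After insert 'pig': sets bits 0 8 -> bits=1100000010001000
After insert 'dog': sets bits 12 15 -> bits=1100000010001001
After insert 'cat': sets bits 1 10 -> bits=1100000010101001
After insert 'ram': sets bits 3 6 -> bits=1101001010101001

Answer: 1101001010101001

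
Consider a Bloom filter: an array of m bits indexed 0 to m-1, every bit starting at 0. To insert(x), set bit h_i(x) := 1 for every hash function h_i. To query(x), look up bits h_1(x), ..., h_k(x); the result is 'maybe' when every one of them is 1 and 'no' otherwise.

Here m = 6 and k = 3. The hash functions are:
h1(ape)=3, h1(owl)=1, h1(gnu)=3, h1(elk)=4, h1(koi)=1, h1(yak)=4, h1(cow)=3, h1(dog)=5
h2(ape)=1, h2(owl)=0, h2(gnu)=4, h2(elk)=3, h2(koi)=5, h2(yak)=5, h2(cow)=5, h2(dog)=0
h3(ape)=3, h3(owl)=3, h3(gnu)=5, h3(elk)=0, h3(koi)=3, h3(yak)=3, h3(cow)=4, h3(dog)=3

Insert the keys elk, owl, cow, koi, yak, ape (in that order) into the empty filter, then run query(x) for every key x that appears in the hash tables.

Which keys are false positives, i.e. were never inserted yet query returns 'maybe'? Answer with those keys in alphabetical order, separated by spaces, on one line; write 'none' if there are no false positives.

Answer: dog gnu

Derivation:
Start: bits=000000
After insert 'elk': sets bits 0 3 4 -> bits=100110
After insert 'owl': sets bits 0 1 3 -> bits=110110
After insert 'cow': sets bits 3 4 5 -> bits=110111
After insert 'koi': sets bits 1 3 5 -> bits=110111
After insert 'yak': sets bits 3 4 5 -> bits=110111
After insert 'ape': sets bits 1 3 -> bits=110111
Not inserted: dog gnu — query each against bits=110111:
query dog: checks bit0=1, bit3=1, bit5=1 (all 1) -> maybe => FALSE POSITIVE
query gnu: checks bit3=1, bit4=1, bit5=1 (all 1) -> maybe => FALSE POSITIVE
False positives (alphabetical): dog gnu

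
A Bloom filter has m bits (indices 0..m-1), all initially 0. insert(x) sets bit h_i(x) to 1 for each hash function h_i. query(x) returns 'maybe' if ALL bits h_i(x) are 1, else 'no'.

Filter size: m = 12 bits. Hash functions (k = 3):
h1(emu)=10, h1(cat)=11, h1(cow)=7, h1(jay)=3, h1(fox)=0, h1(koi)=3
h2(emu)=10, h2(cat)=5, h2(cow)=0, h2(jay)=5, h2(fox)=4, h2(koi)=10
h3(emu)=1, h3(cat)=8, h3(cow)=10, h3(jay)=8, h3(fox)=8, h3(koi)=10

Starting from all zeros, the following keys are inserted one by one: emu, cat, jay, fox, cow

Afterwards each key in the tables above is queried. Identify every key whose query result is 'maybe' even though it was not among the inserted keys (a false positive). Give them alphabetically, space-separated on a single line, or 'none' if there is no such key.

Answer: koi

Derivation:
Start: bits=000000000000
After insert 'emu': sets bits 1 10 -> bits=010000000010
After insert 'cat': sets bits 5 8 11 -> bits=010001001011
After insert 'jay': sets bits 3 5 8 -> bits=010101001011
After insert 'fox': sets bits 0 4 8 -> bits=110111001011
After insert 'cow': sets bits 0 7 10 -> bits=110111011011
Not inserted: koi — query each against bits=110111011011:
query koi: checks bit3=1, bit10=1 (all 1) -> maybe => FALSE POSITIVE
False positives (alphabetical): koi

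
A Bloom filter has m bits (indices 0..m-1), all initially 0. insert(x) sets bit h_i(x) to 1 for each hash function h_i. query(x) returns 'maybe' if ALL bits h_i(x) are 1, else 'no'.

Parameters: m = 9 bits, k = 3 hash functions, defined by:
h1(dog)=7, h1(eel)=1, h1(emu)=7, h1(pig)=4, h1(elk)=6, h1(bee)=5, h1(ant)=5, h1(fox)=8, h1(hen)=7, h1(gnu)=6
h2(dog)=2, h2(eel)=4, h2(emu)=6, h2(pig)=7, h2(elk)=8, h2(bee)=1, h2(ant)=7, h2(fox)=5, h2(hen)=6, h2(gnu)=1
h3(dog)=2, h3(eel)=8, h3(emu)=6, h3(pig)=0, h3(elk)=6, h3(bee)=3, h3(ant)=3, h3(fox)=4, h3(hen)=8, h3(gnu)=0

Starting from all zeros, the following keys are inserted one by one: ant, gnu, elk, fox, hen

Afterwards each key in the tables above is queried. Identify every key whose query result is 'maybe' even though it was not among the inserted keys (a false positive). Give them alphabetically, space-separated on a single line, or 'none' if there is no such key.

Start: bits=000000000
After insert 'ant': sets bits 3 5 7 -> bits=000101010
After insert 'gnu': sets bits 0 1 6 -> bits=110101110
After insert 'elk': sets bits 6 8 -> bits=110101111
After insert 'fox': sets bits 4 5 8 -> bits=110111111
After insert 'hen': sets bits 6 7 8 -> bits=110111111
Not inserted: bee dog eel emu pig — query each against bits=110111111:
query bee: checks bit1=1, bit3=1, bit5=1 (all 1) -> maybe => FALSE POSITIVE
query dog: checks bit2=0, bit7=1 (has a 0) -> no => not a false positive
query eel: checks bit1=1, bit4=1, bit8=1 (all 1) -> maybe => FALSE POSITIVE
query emu: checks bit6=1, bit7=1 (all 1) -> maybe => FALSE POSITIVE
query pig: checks bit0=1, bit4=1, bit7=1 (all 1) -> maybe => FALSE POSITIVE
False positives (alphabetical): bee eel emu pig

Answer: bee eel emu pig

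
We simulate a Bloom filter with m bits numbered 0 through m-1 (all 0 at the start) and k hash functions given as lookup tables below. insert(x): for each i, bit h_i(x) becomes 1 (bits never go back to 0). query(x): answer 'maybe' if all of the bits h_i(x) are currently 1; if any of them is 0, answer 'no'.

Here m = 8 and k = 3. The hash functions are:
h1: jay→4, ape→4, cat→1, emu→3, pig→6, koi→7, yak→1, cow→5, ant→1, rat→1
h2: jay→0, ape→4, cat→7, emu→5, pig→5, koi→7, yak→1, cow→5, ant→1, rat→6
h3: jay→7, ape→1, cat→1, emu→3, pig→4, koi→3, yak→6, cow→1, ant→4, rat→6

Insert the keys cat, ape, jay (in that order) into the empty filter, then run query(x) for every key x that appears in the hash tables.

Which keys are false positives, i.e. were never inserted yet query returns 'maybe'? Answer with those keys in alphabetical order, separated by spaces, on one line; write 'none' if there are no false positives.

Start: bits=00000000
After insert 'cat': sets bits 1 7 -> bits=01000001
After insert 'ape': sets bits 1 4 -> bits=01001001
After insert 'jay': sets bits 0 4 7 -> bits=11001001
Not inserted: ant cow emu koi pig rat yak — query each against bits=11001001:
query ant: checks bit1=1, bit4=1 (all 1) -> maybe => FALSE POSITIVE
query cow: checks bit1=1, bit5=0 (has a 0) -> no => not a false positive
query emu: checks bit3=0, bit5=0 (has a 0) -> no => not a false positive
query koi: checks bit3=0, bit7=1 (has a 0) -> no => not a false positive
query pig: checks bit4=1, bit5=0, bit6=0 (has a 0) -> no => not a false positive
query rat: checks bit1=1, bit6=0 (has a 0) -> no => not a false positive
query yak: checks bit1=1, bit6=0 (has a 0) -> no => not a false positive
False positives (alphabetical): ant

Answer: ant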